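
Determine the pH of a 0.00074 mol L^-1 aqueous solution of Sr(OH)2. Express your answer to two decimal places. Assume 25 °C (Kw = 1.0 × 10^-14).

Sr(OH)2 is a strong base (each formula unit releases 2 OH-); [OH-] = 0.00148 M.
pOH = -log(0.00148) = 2.83
pH = 14.00 - 2.83 = 11.17

pH = 11.17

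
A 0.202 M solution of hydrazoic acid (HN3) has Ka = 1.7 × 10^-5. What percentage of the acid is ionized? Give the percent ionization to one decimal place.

HN3 ⇌ N3- + H+; let x = [H+] at equilibrium.
x ≈ √(Ka·C₀) = √(1.7 × 10^-5 × 0.202) = 1.85 × 10^-3 M
% ionization = x/C₀ × 100% = 1.85 × 10^-3/0.202 × 100% = 0.9%

0.9%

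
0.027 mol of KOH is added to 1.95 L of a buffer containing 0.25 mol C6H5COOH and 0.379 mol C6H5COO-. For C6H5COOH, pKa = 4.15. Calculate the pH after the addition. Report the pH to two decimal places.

OH- converts C6H5COOH to C6H5COO-: C6H5COOH → 0.223 mol, C6H5COO- → 0.406 mol.
pH = pKa + log([A⁻]/[HA]) = 4.15 + log(0.406/0.223) = 4.15 +0.260

pH = 4.41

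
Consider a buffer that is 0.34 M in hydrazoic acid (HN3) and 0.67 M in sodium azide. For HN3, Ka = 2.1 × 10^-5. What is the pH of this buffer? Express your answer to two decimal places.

pKa = −log(2.1 × 10^-5) = 4.678
pH = pKa + log([A⁻]/[HA]) = 4.678 + log(0.67/0.34)
pH = 4.678 + (+0.295) = 4.97

pH = 4.97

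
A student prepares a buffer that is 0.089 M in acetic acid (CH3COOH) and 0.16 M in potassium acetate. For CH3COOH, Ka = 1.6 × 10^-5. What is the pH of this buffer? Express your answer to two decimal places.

pH = 5.05

pKa = −log(1.6 × 10^-5) = 4.796
pH = pKa + log([A⁻]/[HA]) = 4.796 + log(0.16/0.089)
pH = 4.796 + (+0.255) = 5.05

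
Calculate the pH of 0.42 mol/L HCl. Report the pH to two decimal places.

pH = 0.38

HCl is a strong acid and dissociates completely, so [H+] = 0.42 M.
pH = -log(0.42) = 0.38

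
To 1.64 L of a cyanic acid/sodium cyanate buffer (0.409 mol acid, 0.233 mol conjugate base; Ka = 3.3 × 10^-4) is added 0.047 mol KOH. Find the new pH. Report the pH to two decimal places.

pH = 3.37

After neutralization: n(HOCN) = 0.362 mol, n(OCN-) = 0.28 mol.
pKa = −log(3.3 × 10^-4) = 3.481
pH = pKa + log(n_OCN-/n_HOCN) = 3.481 + log(0.28/0.362) = 3.481 + (-0.112)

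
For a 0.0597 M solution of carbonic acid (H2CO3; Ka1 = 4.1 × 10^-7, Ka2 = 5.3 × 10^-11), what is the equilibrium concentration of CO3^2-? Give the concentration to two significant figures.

5.3 × 10^-11 M

First ionization gives [H+] ≈ [HCO3-] = 1.56 × 10^-4 M.
Second step: Ka2 = [H+][CO3^2-]/[HCO3-] ≈ [CO3^2-] (since [H+] ≈ [HCO3-]).
So [CO3^2-] ≈ Ka2.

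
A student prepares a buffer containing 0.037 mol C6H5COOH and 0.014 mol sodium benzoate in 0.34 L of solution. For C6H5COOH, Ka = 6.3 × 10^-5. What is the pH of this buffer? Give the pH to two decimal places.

pH = 3.78

pKa = −log(6.3 × 10^-5) = 4.201
pH = pKa + log([A⁻]/[HA]) = 4.201 + log(0.014/0.037)
pH = 4.201 + (-0.422) = 3.78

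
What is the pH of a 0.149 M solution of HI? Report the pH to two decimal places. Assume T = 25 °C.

pH = 0.83

HI is a strong acid and dissociates completely, so [H+] = 0.149 M.
pH = -log(0.149) = 0.83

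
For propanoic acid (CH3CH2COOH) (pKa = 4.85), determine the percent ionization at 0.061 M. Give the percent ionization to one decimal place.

1.5%

CH3CH2COOH ⇌ CH3CH2COO- + H+; let x = [H+] at equilibrium.
Ka = 10^(−4.85) = 1.41 × 10^-5
x ≈ √(Ka·C₀) = √(1.41 × 10^-5 × 0.061) = 9.27 × 10^-4 M
% ionization = x/C₀ × 100% = 9.27 × 10^-4/0.061 × 100% = 1.5%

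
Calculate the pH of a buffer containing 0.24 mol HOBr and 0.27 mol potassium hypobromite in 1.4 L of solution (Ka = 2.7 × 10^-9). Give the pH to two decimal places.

pH = 8.62

pKa = −log(2.7 × 10^-9) = 8.569
pH = pKa + log([A⁻]/[HA]) = 8.569 + log(0.27/0.24)
pH = 8.569 + (+0.051) = 8.62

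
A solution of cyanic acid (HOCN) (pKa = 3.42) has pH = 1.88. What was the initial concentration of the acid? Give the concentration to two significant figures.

C₀ = 4.7 × 10^-1 M

[H+] = 10^(-1.88) = 1.32 × 10^-2 M = x
Ka = 10^(−3.42) = 3.80 × 10^-4
Ka = x²/(C₀ − x) ⇒ C₀ = x + x²/Ka
C₀ = 1.32 × 10^-2 + (1.32 × 10^-2)²/(3.80 × 10^-4) = 4.72 × 10^-1 M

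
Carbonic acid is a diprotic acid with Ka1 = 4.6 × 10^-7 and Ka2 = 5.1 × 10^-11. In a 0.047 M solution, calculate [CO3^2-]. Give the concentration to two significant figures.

5.1 × 10^-11 M

First ionization gives [H+] ≈ [HCO3-] = 1.47 × 10^-4 M.
Second step: Ka2 = [H+][CO3^2-]/[HCO3-] ≈ [CO3^2-] (since [H+] ≈ [HCO3-]).
So [CO3^2-] ≈ Ka2.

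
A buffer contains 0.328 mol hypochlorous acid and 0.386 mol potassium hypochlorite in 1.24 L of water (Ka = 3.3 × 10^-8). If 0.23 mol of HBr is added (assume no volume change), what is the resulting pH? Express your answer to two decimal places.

pH = 6.93

After neutralization: n(HOCl) = 0.558 mol, n(OCl-) = 0.156 mol.
pKa = −log(3.3 × 10^-8) = 7.481
pH = pKa + log([A⁻]/[HA]) = 7.481 + log(0.156/0.558) = 7.481 -0.554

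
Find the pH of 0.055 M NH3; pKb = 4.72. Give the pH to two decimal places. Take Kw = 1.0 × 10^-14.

NH3 + H2O ⇌ NH4+ + OH-
Kb = 10^(−4.72) = 1.91 × 10^-5
Kb = [OH-]²/(0.055 − [OH-]) = 1.91 × 10^-5
Since Kb ≪ C₀, [OH-] ≈ √(Kb·C₀) = 1.02 × 10^-3 M.
([OH-]/C₀ = 1.9% < 5%, so the approximation holds.)
pOH = −log(1.02 × 10^-3) = 2.99; pH = 14.00 − 2.99 = 11.01

pH = 11.01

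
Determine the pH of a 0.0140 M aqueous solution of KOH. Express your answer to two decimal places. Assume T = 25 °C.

pH = 12.15

KOH is a strong base; [OH-] = 0.014 M.
pOH = -log(0.014) = 1.85
pH = 14.00 - 1.85 = 12.15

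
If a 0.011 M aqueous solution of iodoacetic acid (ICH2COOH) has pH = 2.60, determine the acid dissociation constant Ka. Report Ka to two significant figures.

Ka = 7.4 × 10^-4

[H+] = 10^(-2.60) = 2.51 × 10^-3 M
At equilibrium [HA] = 0.011 − 2.51 × 10^-3 = 8.49 × 10^-3 M
Ka = [H+][A-]/[HA] = (2.51 × 10^-3)² / 8.49 × 10^-3 = 7.4 × 10^-4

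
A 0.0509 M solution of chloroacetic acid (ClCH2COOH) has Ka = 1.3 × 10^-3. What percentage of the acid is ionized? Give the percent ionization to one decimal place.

14.8%

ClCH2COOH ⇌ ClCH2COO- + H+; let x = [H+] at equilibrium.
Solve x² + 0.0013x − 6.62e-05 = 0 → x = 7.51 × 10^-3 M
% ionization = x/C₀ × 100% = 7.51 × 10^-3/0.0509 × 100% = 14.8%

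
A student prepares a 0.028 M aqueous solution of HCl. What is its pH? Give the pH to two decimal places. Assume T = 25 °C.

pH = 1.55

HCl is a strong acid and dissociates completely, so [H+] = 0.028 M.
pH = -log(0.028) = 1.55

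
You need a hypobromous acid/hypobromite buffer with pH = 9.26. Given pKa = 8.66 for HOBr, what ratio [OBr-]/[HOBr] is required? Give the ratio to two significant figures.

ratio = 4.0

pH = pKa + log(r) ⇒ log(r) = 9.26 − 8.66 = +0.60
r = [OBr-]/[HOBr] = 10^(+0.60) = 3.98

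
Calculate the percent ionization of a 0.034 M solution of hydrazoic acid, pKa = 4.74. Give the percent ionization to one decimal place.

2.3%

HN3 ⇌ N3- + H+; let x = [H+] at equilibrium.
Ka = 10^(−4.74) = 1.82 × 10^-5
x ≈ √(Ka·C₀) = √(1.82 × 10^-5 × 0.034) = 7.87 × 10^-4 M
Fraction ionized = 7.87 × 10^-4 / 0.034 = 0.0231 → 2.3%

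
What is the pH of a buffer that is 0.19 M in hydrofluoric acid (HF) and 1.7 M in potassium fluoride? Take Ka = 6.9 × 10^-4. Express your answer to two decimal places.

pKa = −log(6.9 × 10^-4) = 3.161
Using pH = pKa + log([base]/[acid]) with [base]/[acid] = 1.7/0.19:
pH = 3.161 + (+0.952) = 4.11

pH = 4.11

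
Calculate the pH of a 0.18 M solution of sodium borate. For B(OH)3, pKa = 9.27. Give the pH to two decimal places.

pH = 11.26

B(OH)4- is the conjugate base of the weak acid B(OH)3.
Ka = 10^(−9.27) = 5.37 × 10^-10
Kb = Kw/Ka = 1.0×10^-14 / 5.37 × 10^-10 = 1.86 × 10^-5
Kb = [OH-]²/(0.18 − [OH-]) = 1.86 × 10^-5
Neglecting [OH-] in the denominator: [OH-] = √(1.86 × 10^-5 × 0.18) = 1.83 × 10^-3 M
([OH-]/C₀ = 1% < 5%, so the approximation holds.)
pOH = −log(1.83 × 10^-3) = 2.74; pH = 14.00 − 2.74 = 11.26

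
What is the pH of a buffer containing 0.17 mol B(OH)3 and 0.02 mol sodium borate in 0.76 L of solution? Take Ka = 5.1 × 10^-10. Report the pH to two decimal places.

pH = 8.36

pKa = −log(5.1 × 10^-10) = 9.292
Henderson–Hasselbalch: pH = pKa + log([B(OH)4-]/[B(OH)3]) = 9.292 + log(0.02/0.17)
pH = 9.292 + (-0.929) = 8.36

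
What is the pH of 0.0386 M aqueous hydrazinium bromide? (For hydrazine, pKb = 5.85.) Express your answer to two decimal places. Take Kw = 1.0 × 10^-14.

pH = 4.78

N2H5+ is the conjugate acid of the weak base N2H4.
Kb = 10^(−5.85) = 1.41 × 10^-6
Ka = Kw/Kb = 1.0×10^-14 / 1.41 × 10^-6 = 7.09 × 10^-9
Ka = [H+]²/(0.0386 − [H+]) = 7.09 × 10^-9
Assume [H+] ≪ 0.0386: [H+] ≈ √(7.09 × 10^-9 × 0.0386) = 1.65 × 10^-5 M
pH = −log[H+] = −log(1.65 × 10^-5) = 4.78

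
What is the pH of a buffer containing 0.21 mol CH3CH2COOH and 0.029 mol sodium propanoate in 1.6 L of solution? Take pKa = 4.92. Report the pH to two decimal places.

pH = 4.06

pH = pKa + log([A⁻]/[HA]) = 4.92 + log(0.029/0.21)
pH = 4.92 + (-0.860) = 4.06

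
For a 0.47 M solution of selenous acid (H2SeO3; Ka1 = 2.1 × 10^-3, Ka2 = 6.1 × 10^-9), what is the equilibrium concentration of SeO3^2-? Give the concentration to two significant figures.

6.1 × 10^-9 M

First ionization gives [H+] ≈ [HSeO3-] = 3.04 × 10^-2 M.
Second step: Ka2 = [H+][SeO3^2-]/[HSeO3-] ≈ [SeO3^2-] (since [H+] ≈ [HSeO3-]).
So [SeO3^2-] ≈ Ka2.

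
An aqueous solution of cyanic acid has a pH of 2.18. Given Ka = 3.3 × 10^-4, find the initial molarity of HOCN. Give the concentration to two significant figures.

[H+] = 10^(-2.18) = 6.61 × 10^-3 M = x
Ka = x²/(C₀ − x) ⇒ C₀ = x + x²/Ka
C₀ = 6.61 × 10^-3 + (6.61 × 10^-3)²/(3.3 × 10^-4) = 1.39 × 10^-1 M

C₀ = 1.4 × 10^-1 M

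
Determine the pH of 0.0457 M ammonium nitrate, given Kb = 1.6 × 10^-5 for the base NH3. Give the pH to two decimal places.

pH = 5.27

NH4+ is the conjugate acid of the weak base NH3.
Ka = Kw/Kb = 1.0×10^-14 / 1.6 × 10^-5 = 6.25 × 10^-10
Ka = [H+]²/(0.0457 − [H+]) = 6.25 × 10^-10
Neglecting [H+] in the denominator: [H+] = √(6.25 × 10^-10 × 0.0457) = 5.34 × 10^-6 M
pH = −log(5.34 × 10^-6) = 5.27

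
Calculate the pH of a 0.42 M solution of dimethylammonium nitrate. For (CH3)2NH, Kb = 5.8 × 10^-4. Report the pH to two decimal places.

(CH3)2NH2+ is the conjugate acid of the weak base (CH3)2NH.
Ka = Kw/Kb = 1.0×10^-14 / 5.8 × 10^-4 = 1.72 × 10^-11
From the ICE table, Ka = x²/(0.42 − x) = 1.72 × 10^-11.
Neglecting x in the denominator: x = √(1.72 × 10^-11 × 0.42) = 2.69 × 10^-6 M
Check: 0.00064% ionized — well under 5%, approximation valid.
pH = −log[H+] = −log(2.69 × 10^-6) = 5.57

pH = 5.57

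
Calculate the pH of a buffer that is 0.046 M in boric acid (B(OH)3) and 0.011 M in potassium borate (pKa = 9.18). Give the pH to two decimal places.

pH = 8.56

pH = pKa + log([A⁻]/[HA]) = 9.18 + log(0.011/0.046)
pH = 9.18 + (-0.621) = 8.56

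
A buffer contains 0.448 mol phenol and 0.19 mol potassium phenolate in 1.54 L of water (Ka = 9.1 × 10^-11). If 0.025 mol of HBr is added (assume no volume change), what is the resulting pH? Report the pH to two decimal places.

After neutralization: n(C6H5OH) = 0.473 mol, n(C6H5O-) = 0.165 mol.
pKa = −log(9.1 × 10^-11) = 10.041
pH = pKa + log(n_C6H5O-/n_C6H5OH) = 10.041 + log(0.165/0.473) = 10.041 + (-0.457)

pH = 9.58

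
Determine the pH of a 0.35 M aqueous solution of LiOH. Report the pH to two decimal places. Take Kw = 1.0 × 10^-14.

LiOH is a strong base; [OH-] = 0.35 M.
pOH = -log(0.35) = 0.46
pH = 14.00 - 0.46 = 13.54

pH = 13.54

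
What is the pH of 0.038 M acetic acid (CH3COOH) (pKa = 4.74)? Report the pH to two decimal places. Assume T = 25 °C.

CH3COOH ⇌ CH3COO- + H+
Ka = 10^(−4.74) = 1.82 × 10^-5
From the ICE table, Ka = [H+]²/(0.038 − [H+]) = 1.82 × 10^-5.
Neglecting [H+] in the denominator: [H+] = √(1.82 × 10^-5 × 0.038) = 8.32 × 10^-4 M
Check: 2.2% ionized — well under 5%, approximation valid.
pH = −log(8.32 × 10^-4) = 3.08

pH = 3.08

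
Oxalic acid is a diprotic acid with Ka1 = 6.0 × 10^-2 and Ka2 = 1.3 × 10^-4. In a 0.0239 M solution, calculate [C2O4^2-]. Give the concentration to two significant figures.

1.3 × 10^-4 M

First ionization gives [H+] ≈ [HC2O4-] = 1.83 × 10^-2 M.
Second step: Ka2 = [H+][C2O4^2-]/[HC2O4-] ≈ [C2O4^2-] (since [H+] ≈ [HC2O4-]).
So [C2O4^2-] ≈ Ka2.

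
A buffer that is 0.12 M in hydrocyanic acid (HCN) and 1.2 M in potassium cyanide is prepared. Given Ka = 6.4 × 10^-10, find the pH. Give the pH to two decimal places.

pH = 10.19

pKa = −log(6.4 × 10^-10) = 9.194
pH = pKa + log([A⁻]/[HA]) = 9.194 + log(1.2/0.12)
pH = 9.194 + (+1.000) = 10.19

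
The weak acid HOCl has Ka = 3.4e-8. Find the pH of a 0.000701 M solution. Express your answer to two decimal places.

HOCl ⇌ OCl- + H+
Ka = [H+]²/(0.000701 − [H+]) = 3.4 × 10^-8
Assume [H+] ≪ 0.000701: [H+] ≈ √(3.4 × 10^-8 × 0.000701) = 4.88 × 10^-6 M
Check: 0.7% ionized — well under 5%, approximation valid.
pH = −log(4.88 × 10^-6) = 5.31

pH = 5.31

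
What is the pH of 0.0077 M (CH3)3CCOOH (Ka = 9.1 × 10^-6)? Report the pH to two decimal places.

pH = 3.58

(CH3)3CCOOH ⇌ (CH3)3CCOO- + H+
From the ICE table, Ka = x²/(0.0077 − x) = 9.1 × 10^-6.
Since Ka ≪ C₀, x ≈ √(Ka·C₀) = 2.65 × 10^-4 M.
pH = −log[H+] = −log(2.65 × 10^-4) = 3.58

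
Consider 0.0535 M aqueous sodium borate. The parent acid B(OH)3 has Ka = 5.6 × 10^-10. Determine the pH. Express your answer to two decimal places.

pH = 10.99

B(OH)4- is the conjugate base of the weak acid B(OH)3.
Kb = Kw/Ka = 1.0×10^-14 / 5.6 × 10^-10 = 1.79 × 10^-5
From the ICE table, Kb = [OH-]²/(0.0535 − [OH-]) = 1.79 × 10^-5.
Since Kb ≪ C₀, [OH-] ≈ √(Kb·C₀) = 9.79 × 10^-4 M.
pOH = −log(9.79 × 10^-4) = 3.01; pH = 14.00 − 3.01 = 10.99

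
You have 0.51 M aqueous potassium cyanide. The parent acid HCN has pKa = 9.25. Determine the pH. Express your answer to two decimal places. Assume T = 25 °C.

CN- is the conjugate base of the weak acid HCN.
Ka = 10^(−9.25) = 5.62 × 10^-10
Kb = Kw/Ka = 1.0×10^-14 / 5.62 × 10^-10 = 1.78 × 10^-5
Kb = [OH-]²/(0.51 − [OH-]) = 1.78 × 10^-5
Assume [OH-] ≪ 0.51: [OH-] ≈ √(1.78 × 10^-5 × 0.51) = 3.01 × 10^-3 M
pOH = −log(3.01 × 10^-3) = 2.52; pH = 14.00 − 2.52 = 11.48

pH = 11.48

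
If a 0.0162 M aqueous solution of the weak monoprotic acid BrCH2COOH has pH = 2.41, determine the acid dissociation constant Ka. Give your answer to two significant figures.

[H+] = 10^(-2.41) = 3.89 × 10^-3 M
At equilibrium [HA] = 0.0162 − 3.89 × 10^-3 = 1.23 × 10^-2 M
Ka = [H+][A-]/[HA] = (3.89 × 10^-3)² / 1.23 × 10^-2 = 1.2 × 10^-3

Ka = 1.2 × 10^-3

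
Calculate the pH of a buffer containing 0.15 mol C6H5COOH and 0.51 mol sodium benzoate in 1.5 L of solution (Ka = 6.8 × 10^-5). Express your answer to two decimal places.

pH = 4.70

pKa = −log(6.8 × 10^-5) = 4.167
Henderson–Hasselbalch: pH = pKa + log([C6H5COO-]/[C6H5COOH]) = 4.167 + log(0.51/0.15)
pH = 4.167 + (+0.531) = 4.70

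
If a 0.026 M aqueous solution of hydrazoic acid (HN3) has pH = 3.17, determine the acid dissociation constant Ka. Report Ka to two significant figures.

[H+] = 10^(-3.17) = 6.76 × 10^-4 M
At equilibrium [HA] = 0.026 − 6.76 × 10^-4 = 2.53 × 10^-2 M
Ka = [H+][A-]/[HA] = (6.76 × 10^-4)² / 2.53 × 10^-2 = 1.8 × 10^-5

Ka = 1.8 × 10^-5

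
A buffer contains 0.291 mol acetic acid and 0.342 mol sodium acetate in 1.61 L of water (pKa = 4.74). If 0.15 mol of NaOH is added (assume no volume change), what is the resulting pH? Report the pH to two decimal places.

After neutralization: n(CH3COOH) = 0.141 mol, n(CH3COO-) = 0.492 mol.
Henderson–Hasselbalch with mole ratio 0.492/0.141: pH = 4.74 + (+0.543)

pH = 5.28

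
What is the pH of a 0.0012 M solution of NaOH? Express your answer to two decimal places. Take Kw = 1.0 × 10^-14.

NaOH is a strong base; [OH-] = 0.0012 M.
pOH = -log(0.0012) = 2.92
pH = 14.00 - 2.92 = 11.08

pH = 11.08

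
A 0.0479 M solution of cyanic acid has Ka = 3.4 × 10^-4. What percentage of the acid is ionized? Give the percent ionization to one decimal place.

8.1%

HOCN ⇌ OCN- + H+; let x = [H+] at equilibrium.
Ka = x²/(C₀ − x); solving the quadratic gives x = 3.87 × 10^-3 M.
% ionization = x/C₀ × 100% = 3.87 × 10^-3/0.0479 × 100% = 8.1%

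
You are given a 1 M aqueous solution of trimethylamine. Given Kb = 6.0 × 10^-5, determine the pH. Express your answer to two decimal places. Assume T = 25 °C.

(CH3)3N + H2O ⇌ (CH3)3NH+ + OH-
Kb = x²/(1 − x) = 6.0 × 10^-5
Assume x ≪ 1: x ≈ √(6.0 × 10^-5 × 1) = 7.75 × 10^-3 M
Check: 0.77% ionized — well under 5%, approximation valid.
pOH = 2.11, so pH = 14.00 − pOH = 11.89

pH = 11.89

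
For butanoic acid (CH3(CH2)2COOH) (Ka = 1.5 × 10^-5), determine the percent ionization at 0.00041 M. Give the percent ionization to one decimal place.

17.4%

CH3(CH2)2COOH ⇌ CH3(CH2)2COO- + H+; let x = [H+] at equilibrium.
Ka = x²/(C₀ − x); solving the quadratic gives x = 7.13 × 10^-5 M.
Fraction ionized = 7.13 × 10^-5 / 0.00041 = 0.1739 → 17.4%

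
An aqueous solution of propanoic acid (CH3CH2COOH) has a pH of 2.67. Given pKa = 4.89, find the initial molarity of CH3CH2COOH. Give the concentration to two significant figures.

C₀ = 3.6 × 10^-1 M

[H+] = 10^(-2.67) = 2.14 × 10^-3 M = x
Ka = 10^(−4.89) = 1.29 × 10^-5
Ka = x²/(C₀ − x) ⇒ C₀ = x + x²/Ka
C₀ = 2.14 × 10^-3 + (2.14 × 10^-3)²/(1.29 × 10^-5) = 3.57 × 10^-1 M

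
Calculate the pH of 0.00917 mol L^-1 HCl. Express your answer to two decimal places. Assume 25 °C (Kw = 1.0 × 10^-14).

pH = 2.04

HCl is a strong acid and dissociates completely, so [H+] = 0.00917 M.
pH = -log(0.00917) = 2.04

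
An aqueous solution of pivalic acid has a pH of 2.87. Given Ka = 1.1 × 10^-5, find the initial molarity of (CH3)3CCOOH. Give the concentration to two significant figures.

C₀ = 1.7 × 10^-1 M

[H+] = 10^(-2.87) = 1.35 × 10^-3 M = x
Ka = x²/(C₀ − x) ⇒ C₀ = x + x²/Ka
C₀ = 1.35 × 10^-3 + (1.35 × 10^-3)²/(1.1 × 10^-5) = 1.67 × 10^-1 M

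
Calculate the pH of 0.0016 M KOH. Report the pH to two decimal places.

pH = 11.20

KOH is a strong base; [OH-] = 0.0016 M.
pOH = -log(0.0016) = 2.80
pH = 14.00 - 2.80 = 11.20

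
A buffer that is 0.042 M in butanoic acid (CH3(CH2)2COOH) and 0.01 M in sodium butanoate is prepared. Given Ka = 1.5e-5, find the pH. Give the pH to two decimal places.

pH = 4.20

pKa = −log(1.5 × 10^-5) = 4.824
Henderson–Hasselbalch: pH = pKa + log([CH3(CH2)2COO-]/[CH3(CH2)2COOH]) = 4.824 + log(0.01/0.042)
pH = 4.824 + (-0.623) = 4.20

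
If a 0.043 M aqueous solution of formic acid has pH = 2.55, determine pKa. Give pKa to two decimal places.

[H+] = 10^(-2.55) = 2.82 × 10^-3 M
At equilibrium [HA] = 0.043 − 2.82 × 10^-3 = 4.02 × 10^-2 M
Ka = [H+][A-]/[HA] = (2.82 × 10^-3)² / 4.02 × 10^-2 = 1.98 × 10^-4
pKa = -log(1.98 × 10^-4) = 3.70

pKa = 3.70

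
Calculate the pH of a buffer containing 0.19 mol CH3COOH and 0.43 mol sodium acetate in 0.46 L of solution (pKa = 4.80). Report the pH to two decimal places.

Using pH = pKa + log([base]/[acid]) with [base]/[acid] = 0.43/0.19:
pH = 4.80 + (+0.355) = 5.15

pH = 5.15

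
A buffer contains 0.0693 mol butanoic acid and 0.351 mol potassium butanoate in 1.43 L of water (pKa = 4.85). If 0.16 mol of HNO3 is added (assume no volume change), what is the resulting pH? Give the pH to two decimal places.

pH = 4.77

After neutralization: n(CH3(CH2)2COOH) = 0.229 mol, n(CH3(CH2)2COO-) = 0.191 mol.
pH = pKa + log(n_CH3(CH2)2COO-/n_CH3(CH2)2COOH) = 4.85 + log(0.191/0.229) = 4.85 + (-0.079)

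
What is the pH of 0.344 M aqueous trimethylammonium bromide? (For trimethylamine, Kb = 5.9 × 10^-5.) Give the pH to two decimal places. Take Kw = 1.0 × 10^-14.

pH = 5.12

(CH3)3NH+ is the conjugate acid of the weak base (CH3)3N.
Ka = Kw/Kb = 1.0×10^-14 / 5.9 × 10^-5 = 1.69 × 10^-10
Ka = [H+]²/(0.344 − [H+]) = 1.69 × 10^-10
Assume [H+] ≪ 0.344: [H+] ≈ √(1.69 × 10^-10 × 0.344) = 7.62 × 10^-6 M
([H+]/C₀ = 0.0022% < 5%, so the approximation holds.)
pH = −log(7.62 × 10^-6) = 5.12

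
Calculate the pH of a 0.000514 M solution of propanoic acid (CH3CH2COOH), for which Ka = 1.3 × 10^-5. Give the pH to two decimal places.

CH3CH2COOH ⇌ CH3CH2COO- + H+
Ka = x²/(0.000514 − x) = 1.3 × 10^-5
x is not negligible relative to C₀; solve x² + 1.3e-05·x − 6.68e-09 = 0.
x = [−1.3e-05 + √(1.3e-05² + 2.67e-08)]/2 = 7.55 × 10^-5 M
pH = −log(7.55 × 10^-5) = 4.12

pH = 4.12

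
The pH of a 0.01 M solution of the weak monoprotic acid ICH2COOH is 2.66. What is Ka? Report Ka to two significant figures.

Ka = 6.1 × 10^-4

[H+] = 10^(-2.66) = 2.19 × 10^-3 M
At equilibrium [HA] = 0.01 − 2.19 × 10^-3 = 7.81 × 10^-3 M
Ka = [H+][A-]/[HA] = (2.19 × 10^-3)² / 7.81 × 10^-3 = 6.1 × 10^-4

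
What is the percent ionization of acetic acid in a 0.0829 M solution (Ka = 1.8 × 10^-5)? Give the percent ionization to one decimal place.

1.5%

CH3COOH ⇌ CH3COO- + H+; let x = [H+] at equilibrium.
x ≈ √(Ka·C₀) = √(1.8 × 10^-5 × 0.0829) = 1.22 × 10^-3 M
Fraction ionized = 1.22 × 10^-3 / 0.0829 = 0.0147 → 1.5%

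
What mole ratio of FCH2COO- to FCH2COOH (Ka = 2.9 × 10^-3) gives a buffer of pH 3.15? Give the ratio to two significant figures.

ratio = 4.1

pKa = -log(2.9 × 10^-3) = 2.538
pH = pKa + log(r) ⇒ log(r) = 3.15 − 2.538 = +0.612
r = [FCH2COO-]/[FCH2COOH] = 10^(+0.612) = 4.09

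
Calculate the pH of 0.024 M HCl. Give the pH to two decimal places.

HCl is a strong acid and dissociates completely, so [H+] = 0.024 M.
pH = -log(0.024) = 1.62

pH = 1.62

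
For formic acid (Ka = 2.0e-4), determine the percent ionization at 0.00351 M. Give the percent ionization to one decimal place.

HCOOH ⇌ HCOO- + H+; let x = [H+] at equilibrium.
Ka = x²/(C₀ − x); solving the quadratic gives x = 7.44 × 10^-4 M.
Fraction ionized = 7.44 × 10^-4 / 0.00351 = 0.2120 → 21.2%

21.2%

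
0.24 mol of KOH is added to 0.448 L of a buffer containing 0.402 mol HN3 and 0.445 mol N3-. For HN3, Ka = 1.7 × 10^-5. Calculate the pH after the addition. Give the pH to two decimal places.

pH = 5.40

After neutralization: n(HN3) = 0.162 mol, n(N3-) = 0.685 mol.
pKa = −log(1.7 × 10^-5) = 4.770
Henderson–Hasselbalch with mole ratio 0.685/0.162: pH = 4.770 + (+0.626)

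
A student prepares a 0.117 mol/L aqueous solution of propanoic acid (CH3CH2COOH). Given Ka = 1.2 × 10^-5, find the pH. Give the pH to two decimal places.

CH3CH2COOH ⇌ CH3CH2COO- + H+
From the ICE table, Ka = [H+]²/(0.117 − [H+]) = 1.2 × 10^-5.
Neglecting [H+] in the denominator: [H+] = √(1.2 × 10^-5 × 0.117) = 1.18 × 10^-3 M
Check: 1% ionized — well under 5%, approximation valid.
pH = −log[H+] = −log(1.18 × 10^-3) = 2.93

pH = 2.93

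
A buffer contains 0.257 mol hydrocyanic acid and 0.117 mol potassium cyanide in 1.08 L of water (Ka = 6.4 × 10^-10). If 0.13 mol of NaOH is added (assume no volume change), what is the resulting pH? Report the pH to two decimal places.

pH = 9.48

After neutralization: n(HCN) = 0.127 mol, n(CN-) = 0.247 mol.
pKa = −log(6.4 × 10^-10) = 9.194
pH = pKa + log([A⁻]/[HA]) = 9.194 + log(0.247/0.127) = 9.194 +0.289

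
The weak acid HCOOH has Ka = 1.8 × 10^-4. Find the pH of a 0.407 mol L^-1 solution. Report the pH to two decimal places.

pH = 2.07

HCOOH ⇌ HCOO- + H+
From the ICE table, Ka = x²/(0.407 − x) = 1.8 × 10^-4.
Neglecting x in the denominator: x = √(1.8 × 10^-4 × 0.407) = 8.56 × 10^-3 M
(x/C₀ = 2.1% < 5%, so the approximation holds.)
pH = −log[H+] = −log(8.56 × 10^-3) = 2.07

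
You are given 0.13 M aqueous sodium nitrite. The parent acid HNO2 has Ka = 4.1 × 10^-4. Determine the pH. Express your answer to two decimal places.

pH = 8.25

NO2- is the conjugate base of the weak acid HNO2.
Kb = Kw/Ka = 1.0×10^-14 / 4.1 × 10^-4 = 2.44 × 10^-11
From the ICE table, Kb = x²/(0.13 − x) = 2.44 × 10^-11.
Neglecting x in the denominator: x = √(2.44 × 10^-11 × 0.13) = 1.78 × 10^-6 M
(x/C₀ = 0.0014% < 5%, so the approximation holds.)
pOH = 5.75, so pH = 14.00 − pOH = 8.25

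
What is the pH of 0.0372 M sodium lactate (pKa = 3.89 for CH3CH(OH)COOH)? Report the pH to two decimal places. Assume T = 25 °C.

pH = 8.23

CH3CH(OH)COO- is the conjugate base of the weak acid CH3CH(OH)COOH.
Ka = 10^(−3.89) = 1.29 × 10^-4
Kb = Kw/Ka = 1.0×10^-14 / 1.29 × 10^-4 = 7.75 × 10^-11
Kb = [OH-]²/(0.0372 − [OH-]) = 7.75 × 10^-11
Since Kb ≪ C₀, [OH-] ≈ √(Kb·C₀) = 1.70 × 10^-6 M.
Check: 0.0046% ionized — well under 5%, approximation valid.
pOH = −log(1.70 × 10^-6) = 5.77; pH = 14.00 − 5.77 = 8.23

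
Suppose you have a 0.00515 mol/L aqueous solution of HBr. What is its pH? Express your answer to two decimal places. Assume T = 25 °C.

pH = 2.29

HBr is a strong acid and dissociates completely, so [H+] = 0.00515 M.
pH = -log(0.00515) = 2.29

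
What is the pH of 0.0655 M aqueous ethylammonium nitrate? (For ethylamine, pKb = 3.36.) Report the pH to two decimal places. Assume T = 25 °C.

C2H5NH3+ is the conjugate acid of the weak base C2H5NH2.
Kb = 10^(−3.36) = 4.37 × 10^-4
Ka = Kw/Kb = 1.0×10^-14 / 4.37 × 10^-4 = 2.29 × 10^-11
From the ICE table, Ka = x²/(0.0655 − x) = 2.29 × 10^-11.
Neglecting x in the denominator: x = √(2.29 × 10^-11 × 0.0655) = 1.22 × 10^-6 M
pH = −log[H+] = −log(1.22 × 10^-6) = 5.91

pH = 5.91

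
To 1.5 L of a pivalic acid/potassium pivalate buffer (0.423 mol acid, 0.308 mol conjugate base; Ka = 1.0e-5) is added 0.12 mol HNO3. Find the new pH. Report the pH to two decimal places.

pH = 4.54

Added H+ converts (CH3)3CCOO- to (CH3)3CCOOH: (CH3)3CCOOH → 0.543 mol, (CH3)3CCOO- → 0.188 mol.
pKa = −log(1.0 × 10^-5) = 5.000
pH = pKa + log([A⁻]/[HA]) = 5.000 + log(0.188/0.543) = 5.000 -0.461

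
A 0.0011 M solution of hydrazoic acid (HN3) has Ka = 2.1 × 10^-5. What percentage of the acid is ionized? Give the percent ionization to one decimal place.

HN3 ⇌ N3- + H+; let x = [H+] at equilibrium.
Ka = x²/(C₀ − x); solving the quadratic gives x = 1.42 × 10^-4 M.
Fraction ionized = 1.42 × 10^-4 / 0.0011 = 0.1291 → 12.9%

12.9%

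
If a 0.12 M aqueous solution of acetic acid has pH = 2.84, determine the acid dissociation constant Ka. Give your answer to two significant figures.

Ka = 1.8 × 10^-5

[H+] = 10^(-2.84) = 1.45 × 10^-3 M
At equilibrium [HA] = 0.12 − 1.45 × 10^-3 = 1.19 × 10^-1 M
Ka = [H+][A-]/[HA] = (1.45 × 10^-3)² / 1.19 × 10^-1 = 1.8 × 10^-5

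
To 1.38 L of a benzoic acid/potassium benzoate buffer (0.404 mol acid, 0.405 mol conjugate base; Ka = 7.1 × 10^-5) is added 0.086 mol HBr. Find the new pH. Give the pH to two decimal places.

After neutralization: n(C6H5COOH) = 0.49 mol, n(C6H5COO-) = 0.319 mol.
pKa = −log(7.1 × 10^-5) = 4.149
pH = pKa + log([A⁻]/[HA]) = 4.149 + log(0.319/0.49) = 4.149 -0.186

pH = 3.96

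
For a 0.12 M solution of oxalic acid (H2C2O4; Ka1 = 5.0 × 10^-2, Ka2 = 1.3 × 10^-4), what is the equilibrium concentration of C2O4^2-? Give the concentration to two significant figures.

1.3 × 10^-4 M

First ionization gives [H+] ≈ [HC2O4-] = 5.64 × 10^-2 M.
Second step: Ka2 = [H+][C2O4^2-]/[HC2O4-] ≈ [C2O4^2-] (since [H+] ≈ [HC2O4-]).
So [C2O4^2-] ≈ Ka2.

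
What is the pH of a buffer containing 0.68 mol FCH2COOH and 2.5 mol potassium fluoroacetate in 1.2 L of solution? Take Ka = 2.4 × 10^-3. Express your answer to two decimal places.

pH = 3.19

pKa = −log(2.4 × 10^-3) = 2.620
pH = pKa + log([A⁻]/[HA]) = 2.620 + log(2.5/0.68)
pH = 2.620 + (+0.565) = 3.19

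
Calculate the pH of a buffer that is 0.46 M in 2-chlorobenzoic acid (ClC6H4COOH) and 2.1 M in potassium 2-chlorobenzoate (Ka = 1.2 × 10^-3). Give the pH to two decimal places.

pH = 3.58

pKa = −log(1.2 × 10^-3) = 2.921
Using pH = pKa + log([base]/[acid]) with [base]/[acid] = 2.1/0.46:
pH = 2.921 + (+0.659) = 3.58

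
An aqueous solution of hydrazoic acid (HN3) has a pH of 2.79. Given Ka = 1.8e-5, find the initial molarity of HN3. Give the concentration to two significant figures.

C₀ = 1.5 × 10^-1 M

[H+] = 10^(-2.79) = 1.62 × 10^-3 M = x
Ka = x²/(C₀ − x) ⇒ C₀ = x + x²/Ka
C₀ = 1.62 × 10^-3 + (1.62 × 10^-3)²/(1.8 × 10^-5) = 1.47 × 10^-1 M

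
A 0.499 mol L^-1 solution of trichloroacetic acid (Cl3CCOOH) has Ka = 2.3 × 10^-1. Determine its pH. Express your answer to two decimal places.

pH = 0.61

Cl3CCOOH ⇌ Cl3CCOO- + H+
Ka = x²/(0.499 − x) = 2.3 × 10^-1
x is not negligible relative to C₀; solve x² + 0.23·x − 0.115 = 0.
x = (−Ka + √(Ka² + 4·Ka·C₀))/2 = 2.43 × 10^-1 M
pH = −log(2.43 × 10^-1) = 0.61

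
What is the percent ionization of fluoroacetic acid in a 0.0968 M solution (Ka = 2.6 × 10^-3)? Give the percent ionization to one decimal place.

15.1%

FCH2COOH ⇌ FCH2COO- + H+; let x = [H+] at equilibrium.
Ka = x²/(C₀ − x); solving the quadratic gives x = 1.46 × 10^-2 M.
Fraction ionized = 1.46 × 10^-2 / 0.0968 = 0.1508 → 15.1%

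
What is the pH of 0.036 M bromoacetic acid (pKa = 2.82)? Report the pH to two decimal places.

pH = 2.18

BrCH2COOH ⇌ BrCH2COO- + H+
Ka = 10^(−2.82) = 1.51 × 10^-3
Ka = x²/(0.036 − x) = 1.51 × 10^-3
x is not negligible relative to C₀; solve x² + 0.00151·x − 5.44e-05 = 0.
x = (−Ka + √(Ka² + 4·Ka·C₀))/2 = 6.66 × 10^-3 M
pH = −log[H+] = −log(6.66 × 10^-3) = 2.18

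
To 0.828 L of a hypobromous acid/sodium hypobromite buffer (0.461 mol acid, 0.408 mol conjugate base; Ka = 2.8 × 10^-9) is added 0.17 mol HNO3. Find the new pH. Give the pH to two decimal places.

pH = 8.13

After neutralization: n(HOBr) = 0.631 mol, n(OBr-) = 0.238 mol.
pKa = −log(2.8 × 10^-9) = 8.553
pH = pKa + log(n_OBr-/n_HOBr) = 8.553 + log(0.238/0.631) = 8.553 + (-0.423)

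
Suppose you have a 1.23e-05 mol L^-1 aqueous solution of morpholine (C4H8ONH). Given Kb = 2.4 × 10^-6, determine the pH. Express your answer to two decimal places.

pH = 8.64

C4H8ONH + H2O ⇌ C4H8ONH2+ + OH-
Kb = x²/(1.23e-05 − x) = 2.4 × 10^-6
x is not negligible relative to C₀; solve x² + 2.4e-06·x − 2.95e-11 = 0.
x = [−2.4e-06 + √(2.4e-06² + 1.18e-10)]/2 = 4.36 × 10^-6 M
pOH = −log(4.36 × 10^-6) = 5.36; pH = 14.00 − 5.36 = 8.64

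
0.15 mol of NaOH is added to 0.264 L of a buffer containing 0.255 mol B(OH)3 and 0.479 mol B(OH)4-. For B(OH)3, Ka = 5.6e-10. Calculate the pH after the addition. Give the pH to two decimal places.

pH = 10.03

After neutralization: n(B(OH)3) = 0.105 mol, n(B(OH)4-) = 0.629 mol.
pKa = −log(5.6 × 10^-10) = 9.252
pH = pKa + log([A⁻]/[HA]) = 9.252 + log(0.629/0.105) = 9.252 +0.777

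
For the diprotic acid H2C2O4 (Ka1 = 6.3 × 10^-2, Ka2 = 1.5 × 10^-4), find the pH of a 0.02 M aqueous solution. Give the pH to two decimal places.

Ka1 ≫ Ka2, so treat the first dissociation as the only significant source of H+.
Ka1 = x²/(0.02 − x) = 6.3 × 10^-2
Solving the quadratic: x = (−Ka1 + √(Ka1² + 4·Ka1·C₀))/2 = 1.60 × 10^-2 M
pH = −log(1.60 × 10^-2) = 1.80

pH = 1.80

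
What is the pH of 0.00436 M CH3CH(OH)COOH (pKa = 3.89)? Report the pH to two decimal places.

CH3CH(OH)COOH ⇌ CH3CH(OH)COO- + H+
Ka = 10^(−3.89) = 1.29 × 10^-4
From the ICE table, Ka = x²/(0.00436 − x) = 1.29 × 10^-4.
Here C₀/Ka ≈ 33.8, so the small-x approximation fails. Use the quadratic:
x = (−Ka + √(Ka² + 4·Ka·C₀))/2 = 6.88 × 10^-4 M
pH = −log(6.88 × 10^-4) = 3.16

pH = 3.16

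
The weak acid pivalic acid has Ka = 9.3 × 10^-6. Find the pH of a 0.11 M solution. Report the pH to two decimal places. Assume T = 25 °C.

(CH3)3CCOOH ⇌ (CH3)3CCOO- + H+
Ka = x²/(0.11 − x) = 9.3 × 10^-6
Since Ka ≪ C₀, x ≈ √(Ka·C₀) = 1.01 × 10^-3 M.
pH = −log(1.01 × 10^-3) = 3.00

pH = 3.00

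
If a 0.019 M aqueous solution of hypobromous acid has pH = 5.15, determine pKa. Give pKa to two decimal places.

[H+] = 10^(-5.15) = 7.08 × 10^-6 M
At equilibrium [HA] = 0.019 − 7.08 × 10^-6 = 1.90 × 10^-2 M
Ka = [H+][A-]/[HA] = (7.08 × 10^-6)² / 1.90 × 10^-2 = 2.64 × 10^-9
pKa = -log(2.64 × 10^-9) = 8.58

pKa = 8.58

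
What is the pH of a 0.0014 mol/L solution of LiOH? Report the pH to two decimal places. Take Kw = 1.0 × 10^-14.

pH = 11.15

LiOH is a strong base; [OH-] = 0.0014 M.
pOH = -log(0.0014) = 2.85
pH = 14.00 - 2.85 = 11.15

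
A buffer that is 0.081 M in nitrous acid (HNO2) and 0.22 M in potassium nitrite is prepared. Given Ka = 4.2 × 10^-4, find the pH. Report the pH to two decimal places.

pKa = −log(4.2 × 10^-4) = 3.377
pH = pKa + log([A⁻]/[HA]) = 3.377 + log(0.22/0.081)
pH = 3.377 + (+0.434) = 3.81

pH = 3.81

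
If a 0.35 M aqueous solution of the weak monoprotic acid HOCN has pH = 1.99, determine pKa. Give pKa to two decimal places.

pKa = 3.51

[H+] = 10^(-1.99) = 1.02 × 10^-2 M
At equilibrium [HA] = 0.35 − 1.02 × 10^-2 = 3.40 × 10^-1 M
Ka = [H+][A-]/[HA] = (1.02 × 10^-2)² / 3.40 × 10^-1 = 3.06 × 10^-4
pKa = -log(3.06 × 10^-4) = 3.51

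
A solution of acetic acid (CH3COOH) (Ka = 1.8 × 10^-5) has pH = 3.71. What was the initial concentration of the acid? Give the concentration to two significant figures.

C₀ = 2.3 × 10^-3 M

[H+] = 10^(-3.71) = 1.95 × 10^-4 M = x
Ka = x²/(C₀ − x) ⇒ C₀ = x + x²/Ka
C₀ = 1.95 × 10^-4 + (1.95 × 10^-4)²/(1.8 × 10^-5) = 2.31 × 10^-3 M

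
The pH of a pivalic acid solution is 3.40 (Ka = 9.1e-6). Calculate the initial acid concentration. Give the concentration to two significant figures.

[H+] = 10^(-3.40) = 3.98 × 10^-4 M = x
Ka = x²/(C₀ − x) ⇒ C₀ = x + x²/Ka
C₀ = 3.98 × 10^-4 + (3.98 × 10^-4)²/(9.1 × 10^-6) = 1.78 × 10^-2 M

C₀ = 1.8 × 10^-2 M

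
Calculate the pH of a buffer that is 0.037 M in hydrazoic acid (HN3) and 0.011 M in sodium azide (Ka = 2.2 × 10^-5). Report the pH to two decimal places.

pH = 4.13

pKa = −log(2.2 × 10^-5) = 4.658
pH = pKa + log([A⁻]/[HA]) = 4.658 + log(0.011/0.037)
pH = 4.658 + (-0.527) = 4.13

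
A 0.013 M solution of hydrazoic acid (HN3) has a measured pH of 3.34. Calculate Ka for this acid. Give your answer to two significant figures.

Ka = 1.7 × 10^-5

[H+] = 10^(-3.34) = 4.57 × 10^-4 M
At equilibrium [HA] = 0.013 − 4.57 × 10^-4 = 1.25 × 10^-2 M
Ka = [H+][A-]/[HA] = (4.57 × 10^-4)² / 1.25 × 10^-2 = 1.7 × 10^-5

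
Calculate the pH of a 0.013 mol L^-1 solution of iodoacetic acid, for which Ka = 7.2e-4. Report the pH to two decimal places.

pH = 2.57

ICH2COOH ⇌ ICH2COO- + H+
From the ICE table, Ka = [H+]²/(0.013 − [H+]) = 7.2 × 10^-4.
[H+] is not negligible relative to C₀; solve [H+]² + 0.00072·[H+] − 9.36e-06 = 0.
[H+] = (−Ka + √(Ka² + 4·Ka·C₀))/2 = 2.72 × 10^-3 M
pH = −log[H+] = −log(2.72 × 10^-3) = 2.57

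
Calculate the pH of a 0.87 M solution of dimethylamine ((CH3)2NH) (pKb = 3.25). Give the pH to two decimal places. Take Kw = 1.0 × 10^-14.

(CH3)2NH + H2O ⇌ (CH3)2NH2+ + OH-
Kb = 10^(−3.25) = 5.62 × 10^-4
Kb = x²/(0.87 − x) = 5.62 × 10^-4
Since Kb ≪ C₀, x ≈ √(Kb·C₀) = 2.21 × 10^-2 M.
(x/C₀ = 2.5% < 5%, so the approximation holds.)
pOH = 1.66, so pH = 14.00 − pOH = 12.34

pH = 12.34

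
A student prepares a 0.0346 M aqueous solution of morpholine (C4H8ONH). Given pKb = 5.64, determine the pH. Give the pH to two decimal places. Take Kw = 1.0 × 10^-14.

C4H8ONH + H2O ⇌ C4H8ONH2+ + OH-
Kb = 10^(−5.64) = 2.29 × 10^-6
Kb = x²/(0.0346 − x) = 2.29 × 10^-6
Since Kb ≪ C₀, x ≈ √(Kb·C₀) = 2.81 × 10^-4 M.
(x/C₀ = 0.81% < 5%, so the approximation holds.)
pOH = −log(2.81 × 10^-4) = 3.55; pH = 14.00 − 3.55 = 10.45

pH = 10.45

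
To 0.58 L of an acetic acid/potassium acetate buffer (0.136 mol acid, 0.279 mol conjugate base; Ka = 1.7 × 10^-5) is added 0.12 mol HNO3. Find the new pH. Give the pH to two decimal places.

After neutralization: n(CH3COOH) = 0.256 mol, n(CH3COO-) = 0.159 mol.
pKa = −log(1.7 × 10^-5) = 4.770
pH = pKa + log(n_CH3COO-/n_CH3COOH) = 4.770 + log(0.159/0.256) = 4.770 + (-0.207)

pH = 4.56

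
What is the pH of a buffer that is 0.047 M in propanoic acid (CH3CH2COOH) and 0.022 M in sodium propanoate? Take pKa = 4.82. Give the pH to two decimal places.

pH = 4.49

Henderson–Hasselbalch: pH = pKa + log([CH3CH2COO-]/[CH3CH2COOH]) = 4.82 + log(0.022/0.047)
pH = 4.82 + (-0.330) = 4.49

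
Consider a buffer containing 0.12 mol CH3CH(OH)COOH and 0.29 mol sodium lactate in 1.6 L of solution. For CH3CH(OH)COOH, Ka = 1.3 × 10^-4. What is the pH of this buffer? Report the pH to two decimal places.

pH = 4.27

pKa = −log(1.3 × 10^-4) = 3.886
Using pH = pKa + log([base]/[acid]) with [base]/[acid] = 0.29/0.12:
pH = 3.886 + (+0.383) = 4.27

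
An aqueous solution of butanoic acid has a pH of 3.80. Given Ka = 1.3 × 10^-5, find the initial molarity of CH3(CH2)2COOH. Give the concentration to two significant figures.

[H+] = 10^(-3.80) = 1.58 × 10^-4 M = x
Ka = x²/(C₀ − x) ⇒ C₀ = x + x²/Ka
C₀ = 1.58 × 10^-4 + (1.58 × 10^-4)²/(1.3 × 10^-5) = 2.08 × 10^-3 M

C₀ = 2.1 × 10^-3 M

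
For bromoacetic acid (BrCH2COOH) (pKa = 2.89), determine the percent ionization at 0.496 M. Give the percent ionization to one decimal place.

BrCH2COOH ⇌ BrCH2COO- + H+; let x = [H+] at equilibrium.
Ka = 10^(−2.89) = 1.29 × 10^-3
Solve x² + 0.00129x − 0.00064 = 0 → x = 2.47 × 10^-2 M
Fraction ionized = 2.47 × 10^-2 / 0.496 = 0.0498 → 5.0%

5.0%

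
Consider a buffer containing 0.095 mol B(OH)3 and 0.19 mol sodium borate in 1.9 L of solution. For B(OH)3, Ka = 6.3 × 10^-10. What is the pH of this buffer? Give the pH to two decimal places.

pH = 9.50

pKa = −log(6.3 × 10^-10) = 9.201
Using pH = pKa + log([base]/[acid]) with [base]/[acid] = 0.19/0.095:
pH = 9.201 + (+0.301) = 9.50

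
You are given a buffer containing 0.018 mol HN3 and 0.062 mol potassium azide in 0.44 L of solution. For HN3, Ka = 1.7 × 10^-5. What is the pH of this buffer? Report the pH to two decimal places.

pH = 5.31

pKa = −log(1.7 × 10^-5) = 4.770
Using pH = pKa + log([base]/[acid]) with [base]/[acid] = 0.062/0.018:
pH = 4.770 + (+0.537) = 5.31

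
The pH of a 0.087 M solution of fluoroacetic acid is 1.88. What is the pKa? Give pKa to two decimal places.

[H+] = 10^(-1.88) = 1.32 × 10^-2 M
At equilibrium [HA] = 0.087 − 1.32 × 10^-2 = 7.38 × 10^-2 M
Ka = [H+][A-]/[HA] = (1.32 × 10^-2)² / 7.38 × 10^-2 = 2.36 × 10^-3
pKa = -log(2.36 × 10^-3) = 2.63

pKa = 2.63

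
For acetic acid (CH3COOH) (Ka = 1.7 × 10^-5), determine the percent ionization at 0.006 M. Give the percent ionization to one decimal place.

CH3COOH ⇌ CH3COO- + H+; let x = [H+] at equilibrium.
Ka = x²/(C₀ − x); solving the quadratic gives x = 3.11 × 10^-4 M.
% ionization = x/C₀ × 100% = 3.11 × 10^-4/0.006 × 100% = 5.2%

5.2%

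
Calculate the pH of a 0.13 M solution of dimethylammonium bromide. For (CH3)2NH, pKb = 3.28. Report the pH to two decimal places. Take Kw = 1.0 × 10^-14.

(CH3)2NH2+ is the conjugate acid of the weak base (CH3)2NH.
Kb = 10^(−3.28) = 5.25 × 10^-4
Ka = Kw/Kb = 1.0×10^-14 / 5.25 × 10^-4 = 1.90 × 10^-11
From the ICE table, Ka = [H+]²/(0.13 − [H+]) = 1.90 × 10^-11.
Neglecting [H+] in the denominator: [H+] = √(1.90 × 10^-11 × 0.13) = 1.57 × 10^-6 M
pH = −log[H+] = −log(1.57 × 10^-6) = 5.80

pH = 5.80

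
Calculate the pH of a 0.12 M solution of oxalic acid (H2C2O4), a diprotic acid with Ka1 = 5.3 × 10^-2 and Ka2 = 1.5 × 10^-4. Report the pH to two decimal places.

Since Ka1 ≫ Ka2, the first ionization dominates [H+].
Ka1 = x²/(0.12 − x) = 5.3 × 10^-2
Solving the quadratic: x = (−Ka1 + √(Ka1² + 4·Ka1·C₀))/2 = 5.75 × 10^-2 M
pH = −log(5.75 × 10^-2) = 1.24

pH = 1.24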